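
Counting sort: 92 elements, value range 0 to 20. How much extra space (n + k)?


n = 92 (output array)
k = 21 (count array for 21 distinct values)
Extra space = 92 + 21 = 113


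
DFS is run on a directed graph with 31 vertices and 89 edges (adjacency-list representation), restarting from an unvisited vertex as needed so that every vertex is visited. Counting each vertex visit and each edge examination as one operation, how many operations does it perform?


A full DFS traversal processes each vertex exactly once (push/pop on stack).
Each directed edge is examined once.
V = 31, E = 89
V + E = 120


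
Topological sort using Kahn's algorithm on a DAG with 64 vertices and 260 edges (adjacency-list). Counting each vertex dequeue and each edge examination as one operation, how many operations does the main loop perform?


Kahn's algorithm:
  1. Compute in-degrees: O(V + E)
  2. Process queue: each vertex dequeued once (O(V))
     each edge examined once (O(E))
Total = V + E = 64 + 260 = 324


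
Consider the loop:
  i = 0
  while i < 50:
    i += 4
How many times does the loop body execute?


Starting at i = 0, each iteration adds 4.
Iterations until i >= 50:
  Iteration 1: i = 0 -> i = 4
  Iteration 2: i = 4 -> i = 8
  Iteration 3: i = 8 -> i = 12
  Iteration 4: i = 12 -> i = 16
  Iteration 5: i = 16 -> i = 20
  Iteration 6: i = 20 -> i = 24
  Iteration 7: i = 24 -> i = 28
  Iteration 8: i = 28 -> i = 32
  ... continuing ...
Total iterations = ceil(50/4) = 13


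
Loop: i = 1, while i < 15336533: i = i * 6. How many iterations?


i multiplies by 6 each step:
i = 1 -> 6 -> 36 -> 216 -> 1296 -> 7776 -> 46656 -> 279936 -> 1679616 -> 10077696 -> 60466176 (stop)
Iterations = ceil(log_6(15336533)) = 10


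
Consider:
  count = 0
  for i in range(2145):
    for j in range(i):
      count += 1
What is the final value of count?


For each i, the inner loop runs i times:
  i=0: inner runs 0 times
  i=1: inner runs 1 time
  i=2: inner runs 2 times
  i=3: inner runs 3 times
  i=4: inner runs 4 times
  i=5: inner runs 5 times
  i=6: inner runs 6 times
  i=7: inner runs 7 times
  ...
Total = 0 + 1 + 2 + ... + 2144 = 2145*(2145-1)/2 = 2299440


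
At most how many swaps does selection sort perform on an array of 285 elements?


Each of the 284 passes places one element in its final position.
Pass 1: swap minimum into position 0
Pass 2: swap minimum of remaining into position 1
...
Pass 284: last two elements, one swap
Maximum swaps = 285 - 1 = 284


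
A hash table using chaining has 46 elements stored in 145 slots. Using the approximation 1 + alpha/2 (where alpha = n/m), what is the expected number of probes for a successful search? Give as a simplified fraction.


Load factor alpha = n/m = 46/145
Expected probes = 1 + alpha/2 = 1 + 46/(2*145)
= 1 + 46/290
= 290/290 + 46/290
= 336/290
Simplify: 168/145


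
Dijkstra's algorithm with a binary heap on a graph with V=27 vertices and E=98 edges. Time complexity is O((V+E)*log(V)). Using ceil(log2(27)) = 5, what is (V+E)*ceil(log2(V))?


Dijkstra with a binary heap: each vertex is extracted once, each edge may relax once.
Each heap operation costs O(log V).
V + E = 27 + 98 = 125
ceil(log2(27)) = 5 (since 2^4 = 16 < 27 <= 32 = 2^5)
Total heap work = (V+E) * ceil(log2(V)) = 125 * 5 = 625


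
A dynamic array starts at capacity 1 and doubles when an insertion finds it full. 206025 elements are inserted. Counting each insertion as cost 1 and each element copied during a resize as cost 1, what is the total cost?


n = 206025
Insertion costs: 206025
Resizes copy 1, 2, 4, ... up to the largest power of 2 that is <= n-1 = 206024, i.e. 131072.
Copy costs = 1 + 2 + 4 + 8 + 16 + 32 + 64 + 128 + 256 + 512 + 1024 + 2048 + 4096 + 8192 + 16384 + 32768 + 65536 + 131072 = 262143
Total = 206025 + 262143 = 468168


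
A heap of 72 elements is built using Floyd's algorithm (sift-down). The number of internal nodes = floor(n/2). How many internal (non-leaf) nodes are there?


Leaf nodes occupy roughly half the array.
Sift-down is called for each internal node, starting from the last one.
Internal nodes = floor(n/2) = floor(72/2) = 36


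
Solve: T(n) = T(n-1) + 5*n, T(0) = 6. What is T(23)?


Expanding the recurrence:
T(23) = T(22) + 5*23
       = T(21) + 5*22 + 5*23
       ...
       = T(0) + 5*(1 + 2 + ... + 23)
       = 6 + 5 * 23*24/2
       = 6 + 5 * 276
       = 6 + 1380 = 1386


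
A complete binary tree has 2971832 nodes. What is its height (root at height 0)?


In a complete binary tree, level k holds nodes 2^k .. 2^(k+1)-1 (1-indexed).
Height = floor(log2(n)) = floor(log2(2971832)) = 21
Check: 2^21 = 2097152 <= 2971832 < 4194304 = 2^22


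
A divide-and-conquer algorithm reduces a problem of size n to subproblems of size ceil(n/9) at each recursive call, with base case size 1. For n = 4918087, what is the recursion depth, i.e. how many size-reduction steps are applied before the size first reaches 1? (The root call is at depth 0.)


Each step divides the size by 9 (rounding up); after k steps the size is ceil(n/9^k), which equals 1 exactly when 9^k >= n.
So the depth is the smallest k with 9^k >= 4918087, i.e. ceil(log_9(4918087)).
9^7 = 4782969 < 4918087 <= 43046721 = 9^8
Recursion depth = 8


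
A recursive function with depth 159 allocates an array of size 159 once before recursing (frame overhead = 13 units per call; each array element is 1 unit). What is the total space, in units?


Array allocation: 159 units (allocated once)
Stack frames: 159 deep * 13 per frame = 2067 units
Total = 159 + 2067 = 2226


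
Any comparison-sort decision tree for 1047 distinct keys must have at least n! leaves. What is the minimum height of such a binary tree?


A binary decision tree of height h has at most 2^h leaves and needs at least n! of them, so h >= ceil(log2(n!)).
1047! is far too large to multiply out, so use Stirling's series:
  ln(n!) ~ n ln n - n + (1/2) ln(2 pi n) + 1/(12n)  (error below 1/(360 n^3), negligible here)
  ln(1047) = 6.9536842
  n ln n = 1047 * 6.9536842 = 7280.5074
  (1/2) ln(2 pi * 1047) = (1/2) ln(6578.4950) = 4.3958
  1/(12*1047) = 0.0001
  ln(1047!) ~ 7280.5074 - 1047 + 4.3958 + 0.0001 = 6237.9033
Convert to base 2: log2(1047!) = 6237.9033 / ln 2 = 6237.9033 / 0.69314718 = 8999.3922
ceil(8999.3922) = 9000


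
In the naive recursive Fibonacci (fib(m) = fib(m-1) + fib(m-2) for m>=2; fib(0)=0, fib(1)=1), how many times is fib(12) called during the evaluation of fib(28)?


Let N(m) = number of times fib(m) is called while evaluating fib(28).
N(28) = 1 (the initial call).
N(27) = 1 (only fib(28) calls it).
For 1 <= m <= 26: fib(m) is called by fib(m+1) and fib(m+2), so
  N(m) = N(m+1) + N(m+2).
fib(0) is called only by fib(2), so N(0) = N(2).
Walk down from m=28:
  N(28)=1, N(27)=1, N(26)=2, N(25)=3, N(24)=5, N(23)=8, N(22)=13, N(21)=21, N(20)=34, N(19)=55, N(18)=89, N(17)=144, N(16)=233, N(15)=377, N(14)=610, N(13)=987, N(12)=1597
N(12) = 1597


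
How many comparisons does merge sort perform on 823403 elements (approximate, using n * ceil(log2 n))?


Recursion depth: ceil(log2(823403)) = 20
Each recursion level merges n = 823403 elements
Total = 823403 * 20 = 16468060


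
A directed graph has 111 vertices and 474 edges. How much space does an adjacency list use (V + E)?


Adjacency list: one list head per vertex + one entry per edge
Vertex heads: 111
Edge entries: 474
Total = 111 + 474 = 585


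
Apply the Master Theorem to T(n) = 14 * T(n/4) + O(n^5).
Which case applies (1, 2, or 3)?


The Master Theorem: T(n) = a*T(n/b) + O(n^c)
  a = 14, b = 4, c = 5
log_b(a) = log_4(14) ~ 1.904
Compare b^c with a: 4^5 = 1024 > 14, so c > log_b(a).
Since c > log_b(a), Case 3 applies.
T(n) = O(n^5)
Master Theorem case = 3


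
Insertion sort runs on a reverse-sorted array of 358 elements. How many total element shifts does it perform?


Sum of shifts = 1 + 2 + 3 + ... + 357
= 358 * 357 / 2
= 127806 / 2
= 63903


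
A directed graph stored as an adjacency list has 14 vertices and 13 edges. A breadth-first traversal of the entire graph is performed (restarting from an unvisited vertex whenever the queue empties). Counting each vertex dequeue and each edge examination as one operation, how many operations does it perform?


A full BFS traversal dequeues each vertex once and examines each edge once.
Vertex visits: 14
Edge visits: 13
V + E = 14 + 13 = 27


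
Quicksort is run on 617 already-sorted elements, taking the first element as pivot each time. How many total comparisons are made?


Sum of comparisons per partition:
616 + 615 + ... + 1 + 0
= 617 * (617 - 1) / 2
= 617 * 616 / 2
= 190036


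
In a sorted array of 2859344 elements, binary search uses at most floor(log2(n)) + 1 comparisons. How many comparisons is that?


Halving sequence: 2859344 -> 1429672 -> 714836 -> 357418 -> 178709 -> 89354 -> 44677 -> 22338 -> 11169 -> 5584 -> 2792 -> 1396 -> 698 -> 349 -> 174 -> 87 -> 43 -> 21 -> 10 -> 5 -> 2 -> 1
Number of halvings = 21
Max comparisons = 21 + 1 = 22


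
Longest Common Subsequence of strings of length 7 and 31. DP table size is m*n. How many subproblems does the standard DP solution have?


DP table indexed by positions in both strings.
First string: 7 positions
Second string: 31 positions
Total = 7 * 31 = 217


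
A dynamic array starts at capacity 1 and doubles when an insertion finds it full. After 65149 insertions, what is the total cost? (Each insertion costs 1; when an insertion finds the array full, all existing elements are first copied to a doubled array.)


Insertion cost: 65149 (one per element)
Resizes occur just before inserting elements 2, 3, 5, 9, ...
Elements copied at each resize: 1 + 2 + 4 + 8 + 16 + 32 + 64 + 128 + 256 + 512 + 1024 + 2048 + 4096 + 8192 + 16384 + 32768
Sum of copies = 65535 (geometric series: 2^k - 1)
Total = 65149 + 65535 = 130684


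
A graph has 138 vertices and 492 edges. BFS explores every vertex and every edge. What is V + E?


A full BFS traversal dequeues each vertex once and examines each edge once.
Vertex visits: 138
Edge visits: 492
V + E = 138 + 492 = 630


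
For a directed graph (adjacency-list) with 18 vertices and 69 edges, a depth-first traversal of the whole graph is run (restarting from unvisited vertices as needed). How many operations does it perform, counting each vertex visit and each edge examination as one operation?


A full DFS traversal visits each vertex once and examines each edge once.
V = 18
E = 69
Sum = 18 + 69 = 87


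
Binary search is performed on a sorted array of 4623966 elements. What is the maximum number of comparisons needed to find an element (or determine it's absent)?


Binary search halves the search space each comparison:
  Step 1: search space = 4623966 -> 2311983
  Step 2: search space = 2311983 -> 1155991
  Step 3: search space = 1155991 -> 577995
  Step 4: search space = 577995 -> 288997
  Step 5: search space = 288997 -> 144498
  Step 6: search space = 144498 -> 72249
  Step 7: search space = 72249 -> 36124
  Step 8: search space = 36124 -> 18062
  Step 9: search space = 18062 -> 9031
  Step 10: search space = 9031 -> 4515
  Step 11: search space = 4515 -> 2257
  Step 12: search space = 2257 -> 1128
  Step 13: search space = 1128 -> 564
  Step 14: search space = 564 -> 282
  Step 15: search space = 282 -> 141
  Step 16: search space = 141 -> 70
  Step 17: search space = 70 -> 35
  Step 18: search space = 35 -> 17
  Step 19: search space = 17 -> 8
  Step 20: search space = 8 -> 4
  Step 21: search space = 4 -> 2
  Step 22: search space = 2 -> 1
  Step 23: search space = 1 (final check)
Maximum comparisons = floor(log2(4623966)) + 1 = 22 + 1 = 23


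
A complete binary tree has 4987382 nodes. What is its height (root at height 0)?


In a complete binary tree, level k holds nodes 2^k .. 2^(k+1)-1 (1-indexed).
Height = floor(log2(n)) = floor(log2(4987382)) = 22
Check: 2^22 = 4194304 <= 4987382 < 8388608 = 2^23


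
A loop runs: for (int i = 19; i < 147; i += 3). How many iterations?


Loop starts at i = 19, increments by 3, stops when i >= 147.
Number of iterations = ceil((147 - 19) / 3)
= ceil(128 / 3)
= 43


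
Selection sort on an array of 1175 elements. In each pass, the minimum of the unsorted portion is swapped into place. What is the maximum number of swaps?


Selection sort performs one swap per pass:
  Pass 1: find min in positions 0 to 1174, swap with position 0
  Pass 2: find min in positions 1 to 1174, swap with position 1
  Pass 3: find min in positions 2 to 1174, swap with position 2
  Pass 4: find min in positions 3 to 1174, swap with position 3
  Pass 5: find min in positions 4 to 1174, swap with position 4
  ... (1169 more passes)
Total passes (and swaps) = n - 1 = 1175 - 1 = 1174


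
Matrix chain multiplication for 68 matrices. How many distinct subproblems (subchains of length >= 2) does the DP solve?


Subproblems are indexed by (i, j) where i < j.
Number of such pairs = n*(n-1)/2
= 68 * 67 / 2
= 2278


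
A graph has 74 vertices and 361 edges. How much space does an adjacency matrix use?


Adjacency matrix: V x V grid of entries
Space = V^2 = 74^2 = 74 * 74 = 5476


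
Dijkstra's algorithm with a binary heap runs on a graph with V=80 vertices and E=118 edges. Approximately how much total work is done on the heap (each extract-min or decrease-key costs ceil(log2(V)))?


Dijkstra with a binary heap: each vertex is extracted once, each edge may relax once.
Each heap operation costs O(log V).
V + E = 80 + 118 = 198
ceil(log2(80)) = 7 (since 2^6 = 64 < 80 <= 128 = 2^7)
Total heap work = (V+E) * ceil(log2(V)) = 198 * 7 = 1386


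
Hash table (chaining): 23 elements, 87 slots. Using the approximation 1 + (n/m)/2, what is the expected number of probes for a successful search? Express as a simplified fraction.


Computing expected probes:
alpha = 23/87
= 1 + alpha/2
= 1 + 23/(2*87)
= (2*87 + 23) / (2*87)
= 197/174


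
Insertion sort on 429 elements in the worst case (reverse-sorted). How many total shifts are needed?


In the worst case (reverse-sorted), each element shifts past all previous:
  Element 1: 1 shifts
  Element 2: 2 shifts
  Element 3: 3 shifts
  Element 4: 4 shifts
  Element 5: 5 shifts
  ...
  Element 428: 428 shifts
Total = 1 + 2 + ... + 428
= 429*(429-1)/2 = 91806


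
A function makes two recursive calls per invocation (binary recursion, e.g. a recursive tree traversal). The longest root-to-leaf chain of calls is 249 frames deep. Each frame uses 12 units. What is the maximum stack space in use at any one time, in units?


Binary recursion: the two calls run one after the other, so only one root-to-leaf chain of frames is on the stack at a time.
Maximum depth (longest chain) = 249 frames
Each frame = 12 units
Max stack space = 249 * 12 = 2988


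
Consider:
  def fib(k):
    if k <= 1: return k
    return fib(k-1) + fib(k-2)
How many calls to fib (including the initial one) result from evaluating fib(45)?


Let C(m) = total calls to evaluate fib(m). Then C(0)=C(1)=1, and
C(m) = 1 + C(m-1) + C(m-2) for m >= 2.
Build the table (each entry = 1 + previous two):
  C(0) = 1
  C(1) = 1
  C(2) = 1 + 1 + 1 = 3
  C(3) = 1 + 3 + 1 = 5
  C(4) = 1 + 5 + 3 = 9
  C(5) = 1 + 9 + 5 = 15
  C(6) = 1 + 15 + 9 = 25
  C(7) = 1 + 25 + 15 = 41
  C(8) = 1 + 41 + 25 = 67
  C(9) = 1 + 67 + 41 = 109
  C(10) = 1 + 109 + 67 = 177
  C(11) = 1 + 177 + 109 = 287
  C(12) = 1 + 287 + 177 = 465
  C(13) = 1 + 465 + 287 = 753
  C(14) = 1 + 753 + 465 = 1219
  C(15) = 1 + 1219 + 753 = 1973
  C(16) = 1 + 1973 + 1219 = 3193
  C(17) = 1 + 3193 + 1973 = 5167
  C(18) = 1 + 5167 + 3193 = 8361
  C(19) = 1 + 8361 + 5167 = 13529
  C(20) = 1 + 13529 + 8361 = 21891
  C(21) = 1 + 21891 + 13529 = 35421
  C(22) = 1 + 35421 + 21891 = 57313
  C(23) = 1 + 57313 + 35421 = 92735
  C(24) = 1 + 92735 + 57313 = 150049
  C(25) = 1 + 150049 + 92735 = 242785
  C(26) = 1 + 242785 + 150049 = 392835
  C(27) = 1 + 392835 + 242785 = 635621
  C(28) = 1 + 635621 + 392835 = 1028457
  C(29) = 1 + 1028457 + 635621 = 1664079
  C(30) = 1 + 1664079 + 1028457 = 2692537
  C(31) = 1 + 2692537 + 1664079 = 4356617
  C(32) = 1 + 4356617 + 2692537 = 7049155
  C(33) = 1 + 7049155 + 4356617 = 11405773
  C(34) = 1 + 11405773 + 7049155 = 18454929
  C(35) = 1 + 18454929 + 11405773 = 29860703
  C(36) = 1 + 29860703 + 18454929 = 48315633
  C(37) = 1 + 48315633 + 29860703 = 78176337
  C(38) = 1 + 78176337 + 48315633 = 126491971
  C(39) = 1 + 126491971 + 78176337 = 204668309
  C(40) = 1 + 204668309 + 126491971 = 331160281
  C(41) = 1 + 331160281 + 204668309 = 535828591
  C(42) = 1 + 535828591 + 331160281 = 866988873
  C(43) = 1 + 866988873 + 535828591 = 1402817465
  C(44) = 1 + 1402817465 + 866988873 = 2269806339
  C(45) = 1 + 2269806339 + 1402817465 = 3672623805
Total calls for fib(45) = 3672623805


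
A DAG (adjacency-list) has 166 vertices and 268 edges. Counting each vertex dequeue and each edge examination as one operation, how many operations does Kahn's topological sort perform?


V = 166 (vertex processing)
E = 268 (edge processing)
V + E = 166 + 268 = 434


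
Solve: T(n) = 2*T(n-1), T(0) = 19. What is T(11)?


Unrolling:
T(11) = 2*T(10) = 2^2*T(9) = ... = 2^11*T(0)
= 2^11 * 19
= 2048 * 19 = 38912


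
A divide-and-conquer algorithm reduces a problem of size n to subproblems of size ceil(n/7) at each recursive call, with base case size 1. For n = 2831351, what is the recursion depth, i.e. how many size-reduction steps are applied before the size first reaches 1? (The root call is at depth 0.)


Each step divides the size by 7 (rounding up); after k steps the size is ceil(n/7^k), which equals 1 exactly when 7^k >= n.
So the depth is the smallest k with 7^k >= 2831351, i.e. ceil(log_7(2831351)).
7^7 = 823543 < 2831351 <= 5764801 = 7^8
Recursion depth = 8


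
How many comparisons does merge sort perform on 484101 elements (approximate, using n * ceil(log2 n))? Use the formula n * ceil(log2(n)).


Recursion depth: ceil(log2(484101)) = 19
Each recursion level merges n = 484101 elements
Total = 484101 * 19 = 9197919


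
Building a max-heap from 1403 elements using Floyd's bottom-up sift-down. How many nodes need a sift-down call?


In a heap of 1403 elements (0-indexed array):
  Last element index: 1402
  Parent of last element: floor((1402 - 1) / 2) = 700
  Internal nodes: indices 0 to 700
  Count = floor(1403/2) = 701


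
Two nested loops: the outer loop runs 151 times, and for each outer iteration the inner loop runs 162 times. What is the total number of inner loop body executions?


Outer loop: 151 iterations
Inner loop: 162 iterations per outer iteration
Total = 151 * 162 = 24462


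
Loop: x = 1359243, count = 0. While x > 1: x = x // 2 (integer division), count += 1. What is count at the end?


The variable x halves each step:
x = 1359243 -> 679621 -> 339810 -> 169905 -> 84952 -> 42476 -> 21238 -> 10619 -> 5309 -> 2654 -> 1327 -> 663 -> 331 -> 165 -> 82 -> 41 -> 20 -> 10 -> 5 -> 2 -> 1
Number of halvings = floor(log2(1359243)) = 20


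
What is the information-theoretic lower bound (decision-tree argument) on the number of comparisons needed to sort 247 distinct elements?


A binary decision tree of height h has at most 2^h leaves and needs at least n! of them, so h >= ceil(log2(n!)).
247! is far too large to multiply out, so use Stirling's series:
  ln(n!) ~ n ln n - n + (1/2) ln(2 pi n) + 1/(12n)  (error below 1/(360 n^3), negligible here)
  ln(247) = 5.5093883
  n ln n = 247 * 5.5093883 = 1360.8189
  (1/2) ln(2 pi * 247) = (1/2) ln(1551.9468) = 3.6736
  1/(12*247) = 0.0003
  ln(247!) ~ 1360.8189 - 247 + 3.6736 + 0.0003 = 1117.4928
Convert to base 2: log2(247!) = 1117.4928 / ln 2 = 1117.4928 / 0.69314718 = 1612.2013
ceil(1612.2013) = 1613


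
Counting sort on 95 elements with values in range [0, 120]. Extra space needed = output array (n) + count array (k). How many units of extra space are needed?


Output array size: 95 (to store sorted result)
Count array size: 121 (one slot per possible value, range 0 to 120)
Total extra space = 95 + 121 = 216


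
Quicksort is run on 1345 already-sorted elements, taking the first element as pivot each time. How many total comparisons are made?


Sum of comparisons per partition:
1344 + 1343 + ... + 1 + 0
= 1345 * (1345 - 1) / 2
= 1345 * 1344 / 2
= 903840


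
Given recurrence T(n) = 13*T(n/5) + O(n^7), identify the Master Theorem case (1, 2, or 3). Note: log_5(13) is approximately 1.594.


Master Theorem parameters: a=13, b=5, c=7
log_b(a) = 1.594
Compare b^c with a: 5^7 = 78125 > 13, so c > log_b(a).
Comparing c=7 vs log_b(a)=1.594:
7 > 1.594 => Case 3
Result: T(n) = O(n^7)
Master Theorem case = 3


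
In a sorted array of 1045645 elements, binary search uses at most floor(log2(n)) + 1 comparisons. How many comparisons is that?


Halving sequence: 1045645 -> 522822 -> 261411 -> 130705 -> 65352 -> 32676 -> 16338 -> 8169 -> 4084 -> 2042 -> 1021 -> 510 -> 255 -> 127 -> 63 -> 31 -> 15 -> 7 -> 3 -> 1
Number of halvings = 19
Max comparisons = 19 + 1 = 20


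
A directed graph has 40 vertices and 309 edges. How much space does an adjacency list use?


Adjacency list: one list head per vertex + one entry per edge
Vertex heads: 40
Edge entries: 309
Total = 40 + 309 = 349


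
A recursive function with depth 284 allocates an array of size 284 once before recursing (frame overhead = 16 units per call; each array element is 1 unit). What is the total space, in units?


Array allocation: 284 units (allocated once)
Stack frames: 284 deep * 16 per frame = 4544 units
Total = 284 + 4544 = 4828


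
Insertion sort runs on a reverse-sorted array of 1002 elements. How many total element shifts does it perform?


Sum of shifts = 1 + 2 + 3 + ... + 1001
= 1002 * 1001 / 2
= 1003002 / 2
= 501501


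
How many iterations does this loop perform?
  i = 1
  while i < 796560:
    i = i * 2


The loop variable doubles each iteration:
i = 1 -> 2 -> 4 -> 8 -> 16 -> 32 -> 64 -> 128 -> 256 -> 512 -> 1024 -> 2048 -> 4096 -> 8192 -> 16384 -> 32768 -> 65536 -> 131072 -> 262144 -> 524288 -> 1048576 (stop, 1048576 >= 796560)
Number of doublings = ceil(log2(796560)) = 20


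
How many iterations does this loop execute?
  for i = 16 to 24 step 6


The loop variable i takes values starting at 16 and increments by 6 each iteration.
Sequence: i = 16, 22
The upper bound 24 is inclusive, so the count is floor((last - first) / step) + 1:
floor((24 - 16) / 6) + 1 = floor(8/6) + 1 = 1 + 1 = 2


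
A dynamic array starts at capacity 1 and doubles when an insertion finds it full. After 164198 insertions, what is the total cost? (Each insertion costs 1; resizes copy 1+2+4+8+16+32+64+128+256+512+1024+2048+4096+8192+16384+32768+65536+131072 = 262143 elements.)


Insertion cost: 164198 (one per element)
Resizes occur just before inserting elements 2, 3, 5, 9, ...
Elements copied at each resize: 1 + 2 + 4 + 8 + 16 + 32 + 64 + 128 + 256 + 512 + 1024 + 2048 + 4096 + 8192 + 16384 + 32768 + 65536 + 131072
Sum of copies = 262143 (geometric series: 2^k - 1)
Total = 164198 + 262143 = 426341


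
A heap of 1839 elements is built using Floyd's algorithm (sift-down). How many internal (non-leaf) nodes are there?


Leaf nodes occupy roughly half the array.
Sift-down is called for each internal node, starting from the last one.
Internal nodes = floor(n/2) = floor(1839/2) = 919


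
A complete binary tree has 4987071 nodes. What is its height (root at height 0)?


In a complete binary tree, level k holds nodes 2^k .. 2^(k+1)-1 (1-indexed).
Height = floor(log2(n)) = floor(log2(4987071)) = 22
Check: 2^22 = 4194304 <= 4987071 < 8388608 = 2^23


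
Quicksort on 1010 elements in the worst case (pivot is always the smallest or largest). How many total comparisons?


In the worst case, each partition step picks the worst pivot:
  Partition 1: 1009 comparisons (n-1 elements to compare)
  Partition 2: 1008 comparisons
  Partition 3: 1007 comparisons
  Partition 4: 1006 comparisons
  Partition 5: 1005 comparisons
  ...
  Last partition: 0 comparisons
Total = (n-1) + (n-2) + ... + 1 + 0 = n*(n-1)/2
= 1010*1009/2 = 509545


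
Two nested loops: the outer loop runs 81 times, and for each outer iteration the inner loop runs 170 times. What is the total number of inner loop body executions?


Outer loop: 81 iterations
Inner loop: 170 iterations per outer iteration
Total = 81 * 170 = 13770


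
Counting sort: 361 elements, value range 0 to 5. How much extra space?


n = 361 (output array)
k = 6 (count array for 6 distinct values)
Extra space = 361 + 6 = 367


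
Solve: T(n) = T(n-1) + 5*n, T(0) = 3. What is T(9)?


Expanding the recurrence:
T(9) = T(8) + 5*9
       = T(7) + 5*8 + 5*9
       ...
       = T(0) + 5*(1 + 2 + ... + 9)
       = 3 + 5 * 9*10/2
       = 3 + 5 * 45
       = 3 + 225 = 228


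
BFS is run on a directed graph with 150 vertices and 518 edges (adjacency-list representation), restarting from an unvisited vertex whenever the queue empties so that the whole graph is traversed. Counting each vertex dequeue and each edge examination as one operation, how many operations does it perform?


A full BFS traversal dequeues each vertex exactly once and examines each directed edge exactly once.
V = 150 (vertex processing cost)
E = 518 (edge examination cost)
Total operations proportional to V + E = 150 + 518 = 668


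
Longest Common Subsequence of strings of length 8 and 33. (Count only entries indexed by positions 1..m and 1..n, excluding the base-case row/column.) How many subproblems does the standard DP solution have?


DP table indexed by positions in both strings.
First string: 8 positions
Second string: 33 positions
Total = 8 * 33 = 264


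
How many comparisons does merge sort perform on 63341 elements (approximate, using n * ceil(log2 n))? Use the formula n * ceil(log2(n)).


Recursion depth: ceil(log2(63341)) = 16
Each recursion level merges n = 63341 elements
Total = 63341 * 16 = 1013456


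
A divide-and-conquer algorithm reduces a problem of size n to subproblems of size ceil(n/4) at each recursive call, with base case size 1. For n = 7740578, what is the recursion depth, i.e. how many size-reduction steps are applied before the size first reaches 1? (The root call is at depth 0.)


Each step divides the size by 4 (rounding up); after k steps the size is ceil(n/4^k), which equals 1 exactly when 4^k >= n.
So the depth is the smallest k with 4^k >= 7740578, i.e. ceil(log_4(7740578)).
4^11 = 4194304 < 7740578 <= 16777216 = 4^12
Recursion depth = 12


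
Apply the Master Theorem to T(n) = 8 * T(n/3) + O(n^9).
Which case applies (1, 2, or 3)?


The Master Theorem: T(n) = a*T(n/b) + O(n^c)
  a = 8, b = 3, c = 9
log_b(a) = log_3(8) ~ 1.893
Compare b^c with a: 3^9 = 19683 > 8, so c > log_b(a).
Since c > log_b(a), Case 3 applies.
T(n) = O(n^9)
Master Theorem case = 3


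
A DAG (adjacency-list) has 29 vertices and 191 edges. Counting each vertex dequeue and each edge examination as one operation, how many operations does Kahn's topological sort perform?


V = 29 (vertex processing)
E = 191 (edge processing)
V + E = 29 + 191 = 220


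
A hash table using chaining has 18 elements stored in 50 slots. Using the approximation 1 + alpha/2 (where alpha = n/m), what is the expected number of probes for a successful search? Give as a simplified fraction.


Load factor alpha = n/m = 18/50
Expected probes = 1 + alpha/2 = 1 + 18/(2*50)
= 1 + 18/100
= 100/100 + 18/100
= 118/100
Simplify: 59/50


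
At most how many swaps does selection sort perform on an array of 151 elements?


Each of the 150 passes places one element in its final position.
Pass 1: swap minimum into position 0
Pass 2: swap minimum of remaining into position 1
...
Pass 150: last two elements, one swap
Maximum swaps = 151 - 1 = 150


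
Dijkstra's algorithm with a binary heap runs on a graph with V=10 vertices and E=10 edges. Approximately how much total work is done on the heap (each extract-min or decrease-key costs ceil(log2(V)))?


Dijkstra with a binary heap: each vertex is extracted once, each edge may relax once.
Each heap operation costs O(log V).
V + E = 10 + 10 = 20
ceil(log2(10)) = 4 (since 2^3 = 8 < 10 <= 16 = 2^4)
Total heap work = (V+E) * ceil(log2(V)) = 20 * 4 = 80


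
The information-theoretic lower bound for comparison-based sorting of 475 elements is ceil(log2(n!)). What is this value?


A binary decision tree of height h has at most 2^h leaves and needs at least n! of them, so h >= ceil(log2(n!)).
475! is far too large to multiply out, so use Stirling's series:
  ln(n!) ~ n ln n - n + (1/2) ln(2 pi n) + 1/(12n)  (error below 1/(360 n^3), negligible here)
  ln(475) = 6.1633148
  n ln n = 475 * 6.1633148 = 2927.5745
  (1/2) ln(2 pi * 475) = (1/2) ln(2984.5130) = 4.0006
  1/(12*475) = 0.0002
  ln(475!) ~ 2927.5745 - 475 + 4.0006 + 0.0002 = 2456.5753
Convert to base 2: log2(475!) = 2456.5753 / ln 2 = 2456.5753 / 0.69314718 = 3544.0890
ceil(3544.0890) = 3545


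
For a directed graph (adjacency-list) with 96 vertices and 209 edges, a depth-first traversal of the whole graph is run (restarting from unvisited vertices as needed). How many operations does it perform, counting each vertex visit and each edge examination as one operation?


A full DFS traversal visits each vertex once and examines each edge once.
V = 96
E = 209
Sum = 96 + 209 = 305


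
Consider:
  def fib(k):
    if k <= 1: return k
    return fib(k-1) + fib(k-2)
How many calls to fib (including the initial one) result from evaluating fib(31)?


Let C(m) = total calls to evaluate fib(m). Then C(0)=C(1)=1, and
C(m) = 1 + C(m-1) + C(m-2) for m >= 2.
Build the table (each entry = 1 + previous two):
  C(0) = 1
  C(1) = 1
  C(2) = 1 + 1 + 1 = 3
  C(3) = 1 + 3 + 1 = 5
  C(4) = 1 + 5 + 3 = 9
  C(5) = 1 + 9 + 5 = 15
  C(6) = 1 + 15 + 9 = 25
  C(7) = 1 + 25 + 15 = 41
  C(8) = 1 + 41 + 25 = 67
  C(9) = 1 + 67 + 41 = 109
  C(10) = 1 + 109 + 67 = 177
  C(11) = 1 + 177 + 109 = 287
  C(12) = 1 + 287 + 177 = 465
  C(13) = 1 + 465 + 287 = 753
  C(14) = 1 + 753 + 465 = 1219
  C(15) = 1 + 1219 + 753 = 1973
  C(16) = 1 + 1973 + 1219 = 3193
  C(17) = 1 + 3193 + 1973 = 5167
  C(18) = 1 + 5167 + 3193 = 8361
  C(19) = 1 + 8361 + 5167 = 13529
  C(20) = 1 + 13529 + 8361 = 21891
  C(21) = 1 + 21891 + 13529 = 35421
  C(22) = 1 + 35421 + 21891 = 57313
  C(23) = 1 + 57313 + 35421 = 92735
  C(24) = 1 + 92735 + 57313 = 150049
  C(25) = 1 + 150049 + 92735 = 242785
  C(26) = 1 + 242785 + 150049 = 392835
  C(27) = 1 + 392835 + 242785 = 635621
  C(28) = 1 + 635621 + 392835 = 1028457
  C(29) = 1 + 1028457 + 635621 = 1664079
  C(30) = 1 + 1664079 + 1028457 = 2692537
  C(31) = 1 + 2692537 + 1664079 = 4356617
Total calls for fib(31) = 4356617


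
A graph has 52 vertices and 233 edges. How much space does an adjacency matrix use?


Adjacency matrix: V x V grid of entries
Space = V^2 = 52^2 = 52 * 52 = 2704


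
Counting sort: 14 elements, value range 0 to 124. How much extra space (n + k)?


n = 14 (output array)
k = 125 (count array for 125 distinct values)
Extra space = 14 + 125 = 139


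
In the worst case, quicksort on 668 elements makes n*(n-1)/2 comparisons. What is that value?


Sum of comparisons per partition:
667 + 666 + ... + 1 + 0
= 668 * (668 - 1) / 2
= 668 * 667 / 2
= 222778


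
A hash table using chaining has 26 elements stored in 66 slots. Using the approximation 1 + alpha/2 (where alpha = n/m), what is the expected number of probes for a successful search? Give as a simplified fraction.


Load factor alpha = n/m = 26/66
Expected probes = 1 + alpha/2 = 1 + 26/(2*66)
= 1 + 26/132
= 132/132 + 26/132
= 158/132
Simplify: 79/66


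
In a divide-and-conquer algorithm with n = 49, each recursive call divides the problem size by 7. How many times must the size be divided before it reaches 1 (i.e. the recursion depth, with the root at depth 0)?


Number of divisions = log_7(49)
Sizes: 49 -> 7 -> 1 (2 divisions)
Recursion depth = 2


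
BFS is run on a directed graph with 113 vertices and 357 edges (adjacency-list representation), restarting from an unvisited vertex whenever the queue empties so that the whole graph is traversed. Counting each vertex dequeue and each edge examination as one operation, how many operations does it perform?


A full BFS traversal dequeues each vertex exactly once and examines each directed edge exactly once.
V = 113 (vertex processing cost)
E = 357 (edge examination cost)
Total operations proportional to V + E = 113 + 357 = 470


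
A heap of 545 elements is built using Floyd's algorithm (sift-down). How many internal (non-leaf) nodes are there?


Leaf nodes occupy roughly half the array.
Sift-down is called for each internal node, starting from the last one.
Internal nodes = floor(n/2) = floor(545/2) = 272


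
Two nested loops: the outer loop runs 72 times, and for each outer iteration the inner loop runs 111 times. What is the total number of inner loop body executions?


Outer loop: 72 iterations
Inner loop: 111 iterations per outer iteration
Total = 72 * 111 = 7992


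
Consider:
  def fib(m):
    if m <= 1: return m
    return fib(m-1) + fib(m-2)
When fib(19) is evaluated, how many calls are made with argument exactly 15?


Let N(m) = number of times fib(m) is called while evaluating fib(19).
N(19) = 1 (the initial call).
N(18) = 1 (only fib(19) calls it).
For 1 <= m <= 17: fib(m) is called by fib(m+1) and fib(m+2), so
  N(m) = N(m+1) + N(m+2).
fib(0) is called only by fib(2), so N(0) = N(2).
Walk down from m=19:
  N(19)=1, N(18)=1, N(17)=2, N(16)=3, N(15)=5
N(15) = 5


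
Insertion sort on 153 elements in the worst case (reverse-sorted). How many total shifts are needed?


In the worst case (reverse-sorted), each element shifts past all previous:
  Element 1: 1 shifts
  Element 2: 2 shifts
  Element 3: 3 shifts
  Element 4: 4 shifts
  Element 5: 5 shifts
  ...
  Element 152: 152 shifts
Total = 1 + 2 + ... + 152
= 153*(153-1)/2 = 11628


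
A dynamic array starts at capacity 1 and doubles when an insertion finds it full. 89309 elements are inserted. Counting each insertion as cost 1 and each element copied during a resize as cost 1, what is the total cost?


n = 89309
Insertion costs: 89309
Resizes copy 1, 2, 4, ... up to the largest power of 2 that is <= n-1 = 89308, i.e. 65536.
Copy costs = 1 + 2 + 4 + 8 + 16 + 32 + 64 + 128 + 256 + 512 + 1024 + 2048 + 4096 + 8192 + 16384 + 32768 + 65536 = 131071
Total = 89309 + 131071 = 220380


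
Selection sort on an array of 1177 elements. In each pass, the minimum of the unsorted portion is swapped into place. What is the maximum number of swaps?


Selection sort performs one swap per pass:
  Pass 1: find min in positions 0 to 1176, swap with position 0
  Pass 2: find min in positions 1 to 1176, swap with position 1
  Pass 3: find min in positions 2 to 1176, swap with position 2
  Pass 4: find min in positions 3 to 1176, swap with position 3
  Pass 5: find min in positions 4 to 1176, swap with position 4
  ... (1171 more passes)
Total passes (and swaps) = n - 1 = 1177 - 1 = 1176


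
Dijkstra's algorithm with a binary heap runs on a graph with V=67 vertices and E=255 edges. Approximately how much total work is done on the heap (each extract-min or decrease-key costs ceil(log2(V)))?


Dijkstra with a binary heap: each vertex is extracted once, each edge may relax once.
Each heap operation costs O(log V).
V + E = 67 + 255 = 322
ceil(log2(67)) = 7 (since 2^6 = 64 < 67 <= 128 = 2^7)
Total heap work = (V+E) * ceil(log2(V)) = 322 * 7 = 2254


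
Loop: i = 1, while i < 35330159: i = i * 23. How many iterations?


i multiplies by 23 each step:
i = 1 -> 23 -> 529 -> 12167 -> 279841 -> 6436343 -> 148035889 (stop)
Iterations = ceil(log_23(35330159)) = 6


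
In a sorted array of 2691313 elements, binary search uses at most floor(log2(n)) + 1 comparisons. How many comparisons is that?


Halving sequence: 2691313 -> 1345656 -> 672828 -> 336414 -> 168207 -> 84103 -> 42051 -> 21025 -> 10512 -> 5256 -> 2628 -> 1314 -> 657 -> 328 -> 164 -> 82 -> 41 -> 20 -> 10 -> 5 -> 2 -> 1
Number of halvings = 21
Max comparisons = 21 + 1 = 22


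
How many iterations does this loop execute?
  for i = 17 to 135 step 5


The loop variable i takes values starting at 17 and increments by 5 each iteration.
Sequence: i = 17, 22, 27, 32, 37, 42, 47, 52, 57, ...
The upper bound 135 is inclusive, so the count is floor((last - first) / step) + 1:
floor((135 - 17) / 5) + 1 = floor(118/5) + 1 = 23 + 1 = 24


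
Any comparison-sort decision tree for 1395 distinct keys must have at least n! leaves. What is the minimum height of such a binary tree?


A binary decision tree of height h has at most 2^h leaves and needs at least n! of them, so h >= ceil(log2(n!)).
1395! is far too large to multiply out, so use Stirling's series:
  ln(n!) ~ n ln n - n + (1/2) ln(2 pi n) + 1/(12n)  (error below 1/(360 n^3), negligible here)
  ln(1395) = 7.2406497
  n ln n = 1395 * 7.2406497 = 10100.7063
  (1/2) ln(2 pi * 1395) = (1/2) ln(8765.0435) = 4.5393
  1/(12*1395) = 0.0001
  ln(1395!) ~ 10100.7063 - 1395 + 4.5393 + 0.0001 = 8710.2457
Convert to base 2: log2(1395!) = 8710.2457 / ln 2 = 8710.2457 / 0.69314718 = 12566.2283
ceil(12566.2283) = 12567


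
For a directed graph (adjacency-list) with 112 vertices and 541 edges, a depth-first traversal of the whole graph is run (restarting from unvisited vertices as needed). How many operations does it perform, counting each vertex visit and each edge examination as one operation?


A full DFS traversal visits each vertex once and examines each edge once.
V = 112
E = 541
Sum = 112 + 541 = 653


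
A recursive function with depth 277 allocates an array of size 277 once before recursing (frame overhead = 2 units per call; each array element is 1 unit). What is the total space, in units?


Array allocation: 277 units (allocated once)
Stack frames: 277 deep * 2 per frame = 554 units
Total = 277 + 554 = 831


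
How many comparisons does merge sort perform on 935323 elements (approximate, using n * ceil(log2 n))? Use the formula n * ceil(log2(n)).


Recursion depth: ceil(log2(935323)) = 20
Each recursion level merges n = 935323 elements
Total = 935323 * 20 = 18706460


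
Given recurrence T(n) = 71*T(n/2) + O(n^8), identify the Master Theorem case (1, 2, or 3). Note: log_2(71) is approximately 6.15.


Master Theorem parameters: a=71, b=2, c=8
log_b(a) = 6.15
Compare b^c with a: 2^8 = 256 > 71, so c > log_b(a).
Comparing c=8 vs log_b(a)=6.15:
8 > 6.15 => Case 3
Result: T(n) = O(n^8)
Master Theorem case = 3


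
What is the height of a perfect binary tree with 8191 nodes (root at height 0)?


A perfect binary tree with 8191 nodes:
  8191 = 2^13 - 1
  Levels: 0, 1, ..., 12
  Height = 12


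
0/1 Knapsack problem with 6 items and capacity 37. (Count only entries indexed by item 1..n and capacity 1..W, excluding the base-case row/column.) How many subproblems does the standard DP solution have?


The DP table is indexed by (item, capacity).
Rows: 6 items
Columns: 37 capacity values (1 to W)
Total subproblems = 6 * 37 = 222


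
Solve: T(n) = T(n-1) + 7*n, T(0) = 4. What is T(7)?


Expanding the recurrence:
T(7) = T(6) + 7*7
       = T(5) + 7*6 + 7*7
       ...
       = T(0) + 7*(1 + 2 + ... + 7)
       = 4 + 7 * 7*8/2
       = 4 + 7 * 28
       = 4 + 196 = 200


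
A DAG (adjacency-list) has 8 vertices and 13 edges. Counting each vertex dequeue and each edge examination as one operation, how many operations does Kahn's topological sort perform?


V = 8 (vertex processing)
E = 13 (edge processing)
V + E = 8 + 13 = 21


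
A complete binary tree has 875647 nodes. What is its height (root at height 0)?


In a complete binary tree, level k holds nodes 2^k .. 2^(k+1)-1 (1-indexed).
Height = floor(log2(n)) = floor(log2(875647)) = 19
Check: 2^19 = 524288 <= 875647 < 1048576 = 2^20


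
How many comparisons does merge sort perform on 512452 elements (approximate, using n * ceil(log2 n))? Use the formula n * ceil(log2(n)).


Recursion depth: ceil(log2(512452)) = 19
Each recursion level merges n = 512452 elements
Total = 512452 * 19 = 9736588
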